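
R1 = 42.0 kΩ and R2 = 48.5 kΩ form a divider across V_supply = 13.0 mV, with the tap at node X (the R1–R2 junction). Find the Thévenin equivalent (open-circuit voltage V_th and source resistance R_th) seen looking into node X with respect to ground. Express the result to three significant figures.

With X open, the divider is unloaded: V_th = 13.0 × 48.5/90.50 = 6.967 mV.
Looking into X with the source shorted: R_th = R1·R2/(R1+R2) = 42.00 × 48.5/90.50 = 22.51 kΩ.

V_th ≈ 6.97 mV, R_th ≈ 22.5 kΩ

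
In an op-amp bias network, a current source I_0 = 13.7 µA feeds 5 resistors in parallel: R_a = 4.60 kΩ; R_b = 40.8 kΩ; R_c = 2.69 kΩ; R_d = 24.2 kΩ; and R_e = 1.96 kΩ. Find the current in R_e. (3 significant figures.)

Total conductance ΣG = 1/4.60 + 1/40.8 + 1/2.69 + 1/24.2 + 1/1.96 = 1.165 (units of 1/kΩ).
Current divider: I(R_e) = I_0 · G_k/ΣG = 13.7 × (0.5102/1.165) = 13.7 × 0.4379 = 5.999 µA.

I ≈ 6.00 µA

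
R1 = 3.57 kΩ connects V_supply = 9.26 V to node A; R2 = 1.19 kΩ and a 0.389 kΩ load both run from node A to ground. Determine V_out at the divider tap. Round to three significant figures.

R2 ‖ R_L = (1.19 × 0.389)/(1.19 + 0.389) = 0.2932 kΩ.
Now apply the divider: V_out = 9.26 × 0.07589 = 0.7027 V.
(Unloaded it would be 2.31 V; the load pulls it down.)

V_out ≈ 0.703 V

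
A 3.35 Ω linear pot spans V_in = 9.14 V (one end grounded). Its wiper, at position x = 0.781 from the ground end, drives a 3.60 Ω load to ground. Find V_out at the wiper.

Split the track: R_lower = x·R_p = 2.616 Ω, R_upper = (1−x)·R_p = 0.7336 Ω.
R_L loads the lower segment: effective lower R = 1.515 Ω.
Loaded-divider output: V_out = 9.14 × 0.6738 = 6.158 V.

V_out ≈ 6.16 V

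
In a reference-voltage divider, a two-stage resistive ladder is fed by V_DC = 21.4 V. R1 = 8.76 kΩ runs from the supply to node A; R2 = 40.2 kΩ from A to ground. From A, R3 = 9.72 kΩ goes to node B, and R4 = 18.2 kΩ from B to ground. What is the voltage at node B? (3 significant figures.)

Looking into the second stage from A: R3 + R4 = 27.92 kΩ appears in parallel with R2.
Effective lower resistance at A: R2 ‖ 27.92 = 16.48 kΩ.
So V_A = 21.4 × 0.6529 = 13.97 V.
V_B = V_A × 0.6519 = 9.108 V.

V_B ≈ 9.11 V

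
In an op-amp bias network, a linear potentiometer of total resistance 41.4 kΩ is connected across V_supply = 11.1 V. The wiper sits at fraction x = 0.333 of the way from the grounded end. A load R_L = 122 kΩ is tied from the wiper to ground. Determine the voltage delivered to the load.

V_out ≈ 3.44 V

The pot divides into 27.61 kΩ above the wiper and 13.79 kΩ below.
Lower segment in parallel with the load: 13.79 ‖ 122 = 12.39 kΩ.
Then V_out = V_supply · 12.39/(27.61 + 12.39) = 3.437 V.
(Unloaded: V_out = x·V_supply = 3.70 V.)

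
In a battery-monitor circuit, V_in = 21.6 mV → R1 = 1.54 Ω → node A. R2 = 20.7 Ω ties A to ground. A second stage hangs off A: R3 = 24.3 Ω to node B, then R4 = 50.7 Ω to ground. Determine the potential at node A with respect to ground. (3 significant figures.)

Looking into the second stage from A: R3 + R4 = 75.00 Ω appears in parallel with R2.
R2 ‖ (R3+R4) = 16.22 Ω.
First divider: V_A = V_in · 16.22/(1.54 + 16.22) = 19.73 mV.

V_A ≈ 19.7 mV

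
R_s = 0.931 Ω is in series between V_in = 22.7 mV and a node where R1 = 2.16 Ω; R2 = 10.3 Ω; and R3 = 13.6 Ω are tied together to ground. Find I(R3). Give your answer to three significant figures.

Equivalent of the parallel group: R_p = 1.578 Ω.
Node voltage V_A = V_in · R_p/(R_s + R_p) = 22.7 × 0.6290 = 14.28 mV.
I(R3) = V_A / R3 = 14.28/13.6 = 1.050 mA.

I ≈ 1.05 mA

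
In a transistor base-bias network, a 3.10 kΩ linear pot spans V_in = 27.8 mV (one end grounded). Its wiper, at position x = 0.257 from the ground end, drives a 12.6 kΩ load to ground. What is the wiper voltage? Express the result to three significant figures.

Split the track: R_lower = x·R_p = 0.7967 kΩ, R_upper = (1−x)·R_p = 2.303 kΩ.
Lower segment in parallel with the load: 0.7967 ‖ 12.6 = 0.7493 kΩ.
Then V_out = V_in · 0.7493/(2.303 + 0.7493) = 6.824 mV.
(Unloaded: V_out = x·V_in = 7.14 mV.)

V_out ≈ 6.82 mV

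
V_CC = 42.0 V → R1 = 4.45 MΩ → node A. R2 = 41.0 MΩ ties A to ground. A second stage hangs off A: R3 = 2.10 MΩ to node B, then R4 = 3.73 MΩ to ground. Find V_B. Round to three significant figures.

Node A sees R2 in parallel with the series input of stage 2, R3 + R4 = 5.830 MΩ.
R2 ‖ (R3+R4) = 5.104 MΩ.
V_A = 42.0 × 5.104/(4.45 + 5.104) = 22.44 V.
Then the unloaded second divider: V_B = V_A × R4/(R3+R4) = 22.44 × 0.6398 = 14.36 V.

V_B ≈ 14.4 V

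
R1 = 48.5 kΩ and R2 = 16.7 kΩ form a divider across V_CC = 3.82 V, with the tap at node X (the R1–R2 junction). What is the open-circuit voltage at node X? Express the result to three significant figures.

V_th ≈ 0.978 V

Open-circuit (no load on X): V_th = V_CC · R2/(R1 + R2) = 3.82 × 16.7/(48.50 + 16.7) = 0.9784 V.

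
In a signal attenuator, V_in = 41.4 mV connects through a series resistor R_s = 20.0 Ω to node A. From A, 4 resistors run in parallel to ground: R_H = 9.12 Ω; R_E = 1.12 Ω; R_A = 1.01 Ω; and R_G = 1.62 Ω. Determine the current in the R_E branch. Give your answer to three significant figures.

I ≈ 0.695 mA

Combine the parallel branches: R_p = (1/9.12 + 1/1.12 + 1/1.01 + 1/1.62)⁻¹ = 0.3832 Ω.
V_A = 41.4 × 0.3832/20.38 = 0.7782 mV.
Branch current I = V_A/R_E = 0.7782/1.12 = 0.6948 mA.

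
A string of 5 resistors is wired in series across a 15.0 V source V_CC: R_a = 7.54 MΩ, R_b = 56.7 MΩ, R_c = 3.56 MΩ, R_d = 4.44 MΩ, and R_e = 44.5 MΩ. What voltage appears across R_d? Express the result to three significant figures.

Total series resistance ΣR = 7.54 + 56.7 + 3.56 + 4.44 + 44.5 = 116.7 MΩ.
V = V_CC · R/ΣR = 15.0 × 0.03803 = 0.5705 V.

V ≈ 0.570 V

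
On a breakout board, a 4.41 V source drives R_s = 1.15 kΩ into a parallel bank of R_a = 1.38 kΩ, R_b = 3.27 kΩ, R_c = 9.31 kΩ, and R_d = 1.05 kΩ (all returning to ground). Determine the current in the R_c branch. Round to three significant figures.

I ≈ 0.139 mA

Equivalent of the parallel group: R_p = 0.4784 kΩ.
Node voltage V_A = V_DC · R_p/(R_s + R_p) = 4.41 × 0.2938 = 1.296 V.
Branch current I = V_A/R_c = 1.296/9.31 = 0.1392 mA.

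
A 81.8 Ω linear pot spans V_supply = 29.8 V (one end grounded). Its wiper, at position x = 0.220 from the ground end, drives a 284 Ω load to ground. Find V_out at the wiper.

Split the track: R_lower = x·R_p = 18.00 Ω, R_upper = (1−x)·R_p = 63.80 Ω.
R_L loads the lower segment: effective lower R = 16.92 Ω.
Loaded-divider output: V_out = 29.8 × 0.2096 = 6.247 V.
(Unloaded: V_out = x·V_supply = 6.56 V.)

V_out ≈ 6.25 V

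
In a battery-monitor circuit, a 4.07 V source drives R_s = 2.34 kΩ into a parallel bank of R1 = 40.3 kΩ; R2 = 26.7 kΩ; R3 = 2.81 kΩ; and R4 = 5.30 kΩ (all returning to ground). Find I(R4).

Equivalent of the parallel group: R_p = 1.648 kΩ.
Node voltage V_A = V_s · R_p/(R_s + R_p) = 4.07 × 0.4132 = 1.682 V.
Branch current I = V_A/R4 = 1.682/5.30 = 0.3173 mA.

I ≈ 0.317 mA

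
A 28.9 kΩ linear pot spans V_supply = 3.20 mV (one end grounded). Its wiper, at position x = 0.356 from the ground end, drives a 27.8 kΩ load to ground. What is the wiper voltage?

V_out ≈ 0.920 mV

The pot divides into 18.61 kΩ above the wiper and 10.29 kΩ below.
(x·R_p) ‖ R_L = 7.509 kΩ.
V_out = 3.20 × 7.509/(18.61 + 7.509) = 0.9199 mV.
(Unloaded: V_out = x·V_supply = 1.14 mV.)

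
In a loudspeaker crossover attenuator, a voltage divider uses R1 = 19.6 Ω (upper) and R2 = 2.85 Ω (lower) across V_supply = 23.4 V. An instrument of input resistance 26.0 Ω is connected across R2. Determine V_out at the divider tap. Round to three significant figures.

First combine the lower leg with the load: R2 ‖ R_L = 2.568 Ω.
Voltage divider with the loaded lower leg: V_out = 23.4 × 2.568/(19.6 + 2.568) = 23.4 × 0.1159 = 2.711 V.

V_out ≈ 2.71 V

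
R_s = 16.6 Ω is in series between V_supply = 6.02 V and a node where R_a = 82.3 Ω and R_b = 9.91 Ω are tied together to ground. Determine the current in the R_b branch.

I ≈ 0.211 A

Parallel bank: R_p = 1/(1/82.3 + 1/9.91) = 8.845 Ω.
Node voltage V_A = V_supply · R_p/(R_s + R_p) = 6.02 × 0.3476 = 2.093 V.
I(R_b) = V_A / R_b = 2.093/9.91 = 0.2112 A.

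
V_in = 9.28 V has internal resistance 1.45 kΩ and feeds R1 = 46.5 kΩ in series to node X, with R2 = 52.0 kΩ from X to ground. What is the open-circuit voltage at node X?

R1' = 1.45 + 46.5 = 47.95 kΩ (source resistance + R1).
Open-circuit (no load on X): V_th = V_in · R2/(R1' + R2) = 9.28 × 52.0/(47.95 + 52.0) = 4.828 V.

V_th ≈ 4.83 V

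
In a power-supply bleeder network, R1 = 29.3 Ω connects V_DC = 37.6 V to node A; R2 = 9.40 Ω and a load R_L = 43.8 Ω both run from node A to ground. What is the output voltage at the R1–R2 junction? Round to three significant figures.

First combine the lower leg with the load: R2 ‖ R_L = 7.739 Ω.
Now apply the divider: V_out = 37.6 × 0.2089 = 7.856 V.
(Unloaded it would be 9.13 V; the load pulls it down.)

V_out ≈ 7.86 V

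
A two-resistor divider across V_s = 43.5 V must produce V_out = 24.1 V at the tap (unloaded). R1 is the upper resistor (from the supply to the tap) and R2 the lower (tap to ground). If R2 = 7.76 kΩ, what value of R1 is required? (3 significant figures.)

R1 ≈ 6.25 kΩ

V_out/V_s = R2/(R1+R2) = 0.5540.
So R1 = R2 · (V_s/V_out − 1) = 7.76 × (43.5/24.1 − 1) = 7.76 × 0.8050 = 6.247 kΩ.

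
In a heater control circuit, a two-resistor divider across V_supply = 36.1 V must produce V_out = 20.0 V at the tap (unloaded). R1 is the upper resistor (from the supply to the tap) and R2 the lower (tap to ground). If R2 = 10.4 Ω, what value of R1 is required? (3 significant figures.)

R1 ≈ 8.37 Ω

Required fraction k = V_out/V_supply = 0.5540.
R1 = R2·(1/k − 1) = 10.4 × 0.8050 = 8.372 Ω.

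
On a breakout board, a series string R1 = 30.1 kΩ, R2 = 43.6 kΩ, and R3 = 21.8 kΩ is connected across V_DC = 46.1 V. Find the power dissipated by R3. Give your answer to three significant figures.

Series current I = V_DC/ΣR = 46.1/95.50 = 0.4827 mA.
V(R3) = I·R = 10.52 V; P = V·I = 10.52 × 0.4827 = 5.080 mW.

P ≈ 5.08 mW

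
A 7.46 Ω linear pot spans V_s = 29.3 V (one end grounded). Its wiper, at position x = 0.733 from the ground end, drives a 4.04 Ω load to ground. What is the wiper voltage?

V_out ≈ 15.8 V

The pot divides into 1.992 Ω above the wiper and 5.468 Ω below.
Lower segment in parallel with the load: 5.468 ‖ 4.04 = 2.323 Ω.
Then V_out = V_s · 2.323/(1.992 + 2.323) = 15.78 V.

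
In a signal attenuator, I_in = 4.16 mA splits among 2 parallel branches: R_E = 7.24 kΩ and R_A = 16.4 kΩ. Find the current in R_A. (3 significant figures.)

Two-branch current divider: I_k = I_in · R_other/(R_1 + R_2).
So I = 4.16 × 7.24/23.64 = 1.274 mA.

I ≈ 1.27 mA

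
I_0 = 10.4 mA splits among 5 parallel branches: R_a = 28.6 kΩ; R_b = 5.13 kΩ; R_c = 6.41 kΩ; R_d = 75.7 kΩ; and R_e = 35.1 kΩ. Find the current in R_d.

ΣG = 1/28.6 + 1/5.13 + 1/6.41 + 1/75.7 + 1/35.1 = 0.4276.
R_d takes the fraction G_k/ΣG = 0.01321/0.4276 = 0.03089, so I = 10.4 × 0.03089 = 0.3213 mA.

I ≈ 0.321 mA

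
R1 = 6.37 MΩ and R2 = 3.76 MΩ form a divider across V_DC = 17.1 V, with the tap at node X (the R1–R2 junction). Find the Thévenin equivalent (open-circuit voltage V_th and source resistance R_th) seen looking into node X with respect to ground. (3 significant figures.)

Open-circuit (no load on X): V_th = V_DC · R2/(R1 + R2) = 17.1 × 3.76/(6.370 + 3.76) = 6.347 V.
Zeroing V_DC shorts the top of R1 to ground, so R_th = R1 ‖ R2 = 2.364 MΩ.

V_th ≈ 6.35 V, R_th ≈ 2.36 MΩ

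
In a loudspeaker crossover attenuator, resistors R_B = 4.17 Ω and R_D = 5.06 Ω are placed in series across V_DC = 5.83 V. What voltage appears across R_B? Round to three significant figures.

ΣR = 4.17 + 5.06 = 9.230 Ω.
Voltage divider: V = V_DC · (4.170 / 9.230) = 5.83 × 0.4518 = 2.634 V.

V ≈ 2.63 V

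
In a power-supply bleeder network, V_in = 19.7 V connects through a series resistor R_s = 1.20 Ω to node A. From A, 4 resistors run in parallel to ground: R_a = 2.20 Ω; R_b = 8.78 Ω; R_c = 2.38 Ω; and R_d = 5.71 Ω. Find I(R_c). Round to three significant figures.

I ≈ 3.45 A

Equivalent of the parallel group: R_p = 0.8593 Ω.
Node voltage V_A = V_in · R_p/(R_s + R_p) = 19.7 × 0.4173 = 8.220 V.
I(R_c) = V_A / R_c = 8.220/2.38 = 3.454 A.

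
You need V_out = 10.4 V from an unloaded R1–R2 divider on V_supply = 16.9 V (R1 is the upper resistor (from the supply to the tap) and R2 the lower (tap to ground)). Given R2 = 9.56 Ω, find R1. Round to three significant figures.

The divider ratio is R2/(R1+R2) = 10.4/16.9 = 0.6154.
So R1 = R2 · (V_supply/V_out − 1) = 9.56 × (16.9/10.4 − 1) = 9.56 × 0.6250 = 5.975 Ω.

R1 ≈ 5.97 Ω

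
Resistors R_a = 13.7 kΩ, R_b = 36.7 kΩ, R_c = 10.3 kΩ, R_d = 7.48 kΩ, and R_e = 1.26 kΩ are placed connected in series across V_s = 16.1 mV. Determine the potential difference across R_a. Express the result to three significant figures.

Series total: ΣR = 13.7 + 36.7 + 10.3 + 7.48 + 1.26 = 69.44 kΩ.
By the voltage-divider rule, V = 16.1 × 13.70/69.44 = 3.176 mV.

V ≈ 3.18 mV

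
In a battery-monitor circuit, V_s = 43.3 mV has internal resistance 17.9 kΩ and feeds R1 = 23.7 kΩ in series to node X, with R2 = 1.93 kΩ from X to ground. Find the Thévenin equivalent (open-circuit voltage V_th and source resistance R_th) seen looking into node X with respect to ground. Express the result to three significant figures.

R1' = 17.9 + 23.7 = 41.60 kΩ (source resistance + R1).
Open-circuit (no load on X): V_th = V_s · R2/(R1' + R2) = 43.3 × 1.93/(41.60 + 1.93) = 1.920 mV.
Zeroing V_s shorts the top of R1' to ground, so R_th = R1' ‖ R2 = 1.844 kΩ.

V_th ≈ 1.92 mV, R_th ≈ 1.84 kΩ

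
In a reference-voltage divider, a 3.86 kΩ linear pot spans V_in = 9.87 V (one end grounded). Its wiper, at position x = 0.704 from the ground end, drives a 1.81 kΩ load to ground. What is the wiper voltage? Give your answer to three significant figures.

Split the track: R_lower = x·R_p = 2.717 kΩ, R_upper = (1−x)·R_p = 1.143 kΩ.
R_L loads the lower segment: effective lower R = 1.086 kΩ.
Loaded-divider output: V_out = 9.87 × 0.4874 = 4.811 V.
(Unloaded: V_out = x·V_in = 6.95 V.)

V_out ≈ 4.81 V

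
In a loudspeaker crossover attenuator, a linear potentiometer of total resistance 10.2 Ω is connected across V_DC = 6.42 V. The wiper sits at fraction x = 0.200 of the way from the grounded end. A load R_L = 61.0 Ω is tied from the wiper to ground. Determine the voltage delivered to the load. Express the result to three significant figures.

The pot divides into 8.160 Ω above the wiper and 2.040 Ω below.
Lower segment in parallel with the load: 2.040 ‖ 61.0 = 1.974 Ω.
V_out = 6.42 × 1.974/(8.160 + 1.974) = 1.251 V.
(Unloaded: V_out = x·V_DC = 1.28 V.)

V_out ≈ 1.25 V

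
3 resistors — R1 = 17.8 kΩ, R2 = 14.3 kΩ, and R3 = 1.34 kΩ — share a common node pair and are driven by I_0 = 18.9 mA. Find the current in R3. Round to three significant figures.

I ≈ 16.2 mA

ΣG = 1/17.8 + 1/14.3 + 1/1.34 = 0.8724.
Current divider: I(R3) = I_0 · G_k/ΣG = 18.9 × (0.7463/0.8724) = 18.9 × 0.8554 = 16.17 mA.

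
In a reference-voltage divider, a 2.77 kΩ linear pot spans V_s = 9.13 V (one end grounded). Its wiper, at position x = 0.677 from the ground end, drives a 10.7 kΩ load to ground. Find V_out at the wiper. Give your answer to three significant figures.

Split the track: R_lower = x·R_p = 1.875 kΩ, R_upper = (1−x)·R_p = 0.8947 kΩ.
(x·R_p) ‖ R_L = 1.596 kΩ.
Then V_out = V_s · 1.596/(0.8947 + 1.596) = 5.850 V.

V_out ≈ 5.85 V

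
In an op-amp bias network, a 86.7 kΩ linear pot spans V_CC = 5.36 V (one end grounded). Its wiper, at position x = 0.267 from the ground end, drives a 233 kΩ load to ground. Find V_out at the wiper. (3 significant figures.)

The pot divides into 63.55 kΩ above the wiper and 23.15 kΩ below.
(x·R_p) ‖ R_L = 21.06 kΩ.
Then V_out = V_CC · 21.06/(63.55 + 21.06) = 1.334 V.

V_out ≈ 1.33 V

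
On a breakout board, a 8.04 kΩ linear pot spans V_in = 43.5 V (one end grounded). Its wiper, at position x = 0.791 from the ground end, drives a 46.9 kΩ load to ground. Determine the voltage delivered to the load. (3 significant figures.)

V_out ≈ 33.5 V

Lower segment x·R_p = 6.360 kΩ; upper segment (1−x)·R_p = 1.680 kΩ.
R_L loads the lower segment: effective lower R = 5.600 kΩ.
Loaded-divider output: V_out = 43.5 × 0.7692 = 33.46 V.
(Unloaded: V_out = x·V_in = 34.4 V.)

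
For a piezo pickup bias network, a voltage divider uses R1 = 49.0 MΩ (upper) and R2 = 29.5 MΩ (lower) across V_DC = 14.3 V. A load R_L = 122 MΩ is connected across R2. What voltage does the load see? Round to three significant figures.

The load sits in parallel with R2, giving an effective lower resistance R2' = R2·R_L/(R2+R_L) = 23.76 MΩ.
Now apply the divider: V_out = 14.3 × 0.3265 = 4.669 V.
(Unloaded it would be 5.37 V; the load pulls it down.)

V_out ≈ 4.67 V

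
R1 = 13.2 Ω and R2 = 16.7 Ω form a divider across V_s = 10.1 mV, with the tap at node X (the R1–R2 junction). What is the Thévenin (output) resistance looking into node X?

R_th ≈ 7.37 Ω

With V_s suppressed (replaced by a short), R_th = R1 ‖ R2 = (13.20 × 16.7)/(13.20 + 16.7) = 7.373 Ω.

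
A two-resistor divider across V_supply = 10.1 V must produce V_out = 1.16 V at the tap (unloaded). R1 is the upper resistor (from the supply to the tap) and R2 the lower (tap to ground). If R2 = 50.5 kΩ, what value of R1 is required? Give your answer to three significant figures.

R1 ≈ 389 kΩ

The divider ratio is R2/(R1+R2) = 1.16/10.1 = 0.1149.
R1 = R2·(1/k − 1) = 50.5 × 7.707 = 389.2 kΩ.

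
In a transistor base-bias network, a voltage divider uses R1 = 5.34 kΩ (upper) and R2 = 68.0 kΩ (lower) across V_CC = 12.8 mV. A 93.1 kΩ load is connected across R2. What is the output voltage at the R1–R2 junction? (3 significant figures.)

The load sits in parallel with R2, giving an effective lower resistance R2' = R2·R_L/(R2+R_L) = 39.30 kΩ.
Now apply the divider: V_out = 12.8 × 0.8804 = 11.27 mV.

V_out ≈ 11.3 mV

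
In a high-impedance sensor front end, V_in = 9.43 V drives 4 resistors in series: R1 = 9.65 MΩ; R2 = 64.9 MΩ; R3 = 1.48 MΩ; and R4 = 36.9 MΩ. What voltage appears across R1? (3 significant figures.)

V ≈ 0.806 V

ΣR = 9.65 + 64.9 + 1.48 + 36.9 = 112.9 MΩ.
V = V_in · R/ΣR = 9.43 × 0.08545 = 0.8058 V.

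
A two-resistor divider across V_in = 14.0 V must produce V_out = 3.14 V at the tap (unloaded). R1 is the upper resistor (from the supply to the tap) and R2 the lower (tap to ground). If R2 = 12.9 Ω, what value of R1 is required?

R1 ≈ 44.6 Ω

V_out/V_in = R2/(R1+R2) = 0.2243.
So R1 = R2 · (V_in/V_out − 1) = 12.9 × (14.0/3.14 − 1) = 12.9 × 3.459 = 44.62 Ω.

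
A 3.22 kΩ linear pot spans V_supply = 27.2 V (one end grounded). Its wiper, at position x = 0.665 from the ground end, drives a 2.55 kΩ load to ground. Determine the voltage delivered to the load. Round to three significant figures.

Lower segment x·R_p = 2.141 kΩ; upper segment (1−x)·R_p = 1.079 kΩ.
R_L loads the lower segment: effective lower R = 1.164 kΩ.
V_out = 27.2 × 1.164/(1.079 + 1.164) = 14.12 V.

V_out ≈ 14.1 V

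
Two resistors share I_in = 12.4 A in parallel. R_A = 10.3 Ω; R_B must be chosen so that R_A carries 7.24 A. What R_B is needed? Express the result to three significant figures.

In a two-way split, I_A/I_in = R_B/(R_A + R_B).
7.24/12.4 = R_B/(R_A + R_B) → R_B = R_A · (0.5839)/(1 − 0.5839) = 10.3 × 1.403 = 14.45 Ω.

R_B ≈ 14.5 Ω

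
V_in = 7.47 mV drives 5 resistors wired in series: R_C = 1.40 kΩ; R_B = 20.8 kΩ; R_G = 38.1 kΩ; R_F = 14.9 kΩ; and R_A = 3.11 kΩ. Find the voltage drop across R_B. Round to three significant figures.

Series total: ΣR = 1.40 + 20.8 + 38.1 + 14.9 + 3.11 = 78.31 kΩ.
Voltage divider: V = V_in · (20.80 / 78.31) = 7.47 × 0.2656 = 1.984 mV.

V ≈ 1.98 mV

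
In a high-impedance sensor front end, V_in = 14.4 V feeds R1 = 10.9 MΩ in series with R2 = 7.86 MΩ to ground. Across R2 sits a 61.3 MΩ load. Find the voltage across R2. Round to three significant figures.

The load sits in parallel with R2, giving an effective lower resistance R2' = R2·R_L/(R2+R_L) = 6.967 MΩ.
Now apply the divider: V_out = 14.4 × 0.3899 = 5.615 V.

V_out ≈ 5.61 V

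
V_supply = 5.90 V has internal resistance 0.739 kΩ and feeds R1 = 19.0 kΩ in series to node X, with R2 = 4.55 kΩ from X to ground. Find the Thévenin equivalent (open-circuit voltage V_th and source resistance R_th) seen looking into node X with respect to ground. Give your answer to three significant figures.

V_th ≈ 1.11 V, R_th ≈ 3.70 kΩ

R1' = 0.739 + 19.0 = 19.74 kΩ (source resistance + R1).
With X open, the divider is unloaded: V_th = 5.90 × 4.55/24.29 = 1.105 V.
Looking into X with the source shorted: R_th = R1'·R2/(R1'+R2) = 19.74 × 4.55/24.29 = 3.698 kΩ.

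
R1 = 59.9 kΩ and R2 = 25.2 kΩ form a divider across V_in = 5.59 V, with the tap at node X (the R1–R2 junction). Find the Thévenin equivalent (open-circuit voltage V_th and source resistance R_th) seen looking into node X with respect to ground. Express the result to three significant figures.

V_th is the unloaded tap voltage: V_in · R2/(R1+R2) = 5.59 × 0.2961 = 1.655 V.
With V_in suppressed (replaced by a short), R_th = R1 ‖ R2 = (59.90 × 25.2)/(59.90 + 25.2) = 17.74 kΩ.

V_th ≈ 1.66 V, R_th ≈ 17.7 kΩ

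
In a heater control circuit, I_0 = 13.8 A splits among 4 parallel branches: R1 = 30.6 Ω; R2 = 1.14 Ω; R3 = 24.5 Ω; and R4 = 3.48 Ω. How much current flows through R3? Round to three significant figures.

I ≈ 0.455 A

Conductances: ΣG = 1/30.6 + 1/1.14 + 1/24.5 + 1/3.48 = 1.238 (1/Ω).
R3 takes the fraction G_k/ΣG = 0.04082/1.238 = 0.03297, so I = 13.8 × 0.03297 = 0.4550 A.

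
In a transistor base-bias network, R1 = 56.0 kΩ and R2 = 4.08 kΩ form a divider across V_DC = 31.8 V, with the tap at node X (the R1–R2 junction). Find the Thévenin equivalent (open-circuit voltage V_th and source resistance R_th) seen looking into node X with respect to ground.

Open-circuit (no load on X): V_th = V_DC · R2/(R1 + R2) = 31.8 × 4.08/(56.00 + 4.08) = 2.160 V.
Looking into X with the source shorted: R_th = R1·R2/(R1+R2) = 56.00 × 4.08/60.08 = 3.803 kΩ.

V_th ≈ 2.16 V, R_th ≈ 3.80 kΩ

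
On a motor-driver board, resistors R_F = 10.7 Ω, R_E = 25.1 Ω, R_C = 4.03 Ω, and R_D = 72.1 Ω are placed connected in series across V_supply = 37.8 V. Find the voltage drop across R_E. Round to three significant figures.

Total series resistance ΣR = 10.7 + 25.1 + 4.03 + 72.1 = 111.9 Ω.
Voltage divider: V = V_supply · (25.10 / 111.9) = 37.8 × 0.2242 = 8.477 V.

V ≈ 8.48 V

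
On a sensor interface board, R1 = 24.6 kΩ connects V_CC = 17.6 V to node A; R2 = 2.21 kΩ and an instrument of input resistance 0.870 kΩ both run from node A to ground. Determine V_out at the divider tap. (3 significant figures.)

The load sits in parallel with R2, giving an effective lower resistance R2' = R2·R_L/(R2+R_L) = 0.6243 kΩ.
Voltage divider with the loaded lower leg: V_out = 17.6 × 0.6243/(24.6 + 0.6243) = 17.6 × 0.02475 = 0.4356 V.

V_out ≈ 0.436 V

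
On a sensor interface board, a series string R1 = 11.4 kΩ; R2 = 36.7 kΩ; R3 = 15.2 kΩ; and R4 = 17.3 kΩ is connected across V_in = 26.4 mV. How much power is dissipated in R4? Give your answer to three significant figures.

P ≈ 1.86 nW

ΣR = 80.60 kΩ → I = 26.4/80.60 = 0.3275 µA.
V(R4) = I·R = 5.667 mV; P = V·I = 5.667 × 0.3275 = 1.856 nW.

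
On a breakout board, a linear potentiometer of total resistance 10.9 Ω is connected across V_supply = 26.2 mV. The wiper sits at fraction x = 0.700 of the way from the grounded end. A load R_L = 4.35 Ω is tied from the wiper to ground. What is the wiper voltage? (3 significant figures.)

The pot divides into 3.270 Ω above the wiper and 7.630 Ω below.
(x·R_p) ‖ R_L = 2.770 Ω.
Then V_out = V_supply · 2.770/(3.270 + 2.770) = 12.02 mV.
(Unloaded: V_out = x·V_supply = 18.3 mV.)

V_out ≈ 12.0 mV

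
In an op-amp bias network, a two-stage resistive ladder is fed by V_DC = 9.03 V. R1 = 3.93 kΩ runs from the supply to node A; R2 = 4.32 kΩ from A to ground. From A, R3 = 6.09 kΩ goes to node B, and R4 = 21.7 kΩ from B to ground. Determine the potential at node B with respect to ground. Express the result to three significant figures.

V_B ≈ 3.44 V

Looking into the second stage from A: R3 + R4 = 27.79 kΩ appears in parallel with R2.
Effective lower resistance at A: R2 ‖ 27.79 = 3.739 kΩ.
First divider: V_A = V_DC · 3.739/(3.93 + 3.739) = 4.402 V.
V_B = V_A × 0.7809 = 3.438 V.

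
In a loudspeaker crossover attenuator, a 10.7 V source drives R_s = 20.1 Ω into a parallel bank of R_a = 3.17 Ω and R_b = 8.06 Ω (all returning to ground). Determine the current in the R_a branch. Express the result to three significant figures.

I ≈ 0.343 A

Equivalent of the parallel group: R_p = 2.275 Ω.
V_A = 10.7 × 2.275/22.38 = 1.088 V.
Branch current I = V_A/R_a = 1.088/3.17 = 0.3432 A.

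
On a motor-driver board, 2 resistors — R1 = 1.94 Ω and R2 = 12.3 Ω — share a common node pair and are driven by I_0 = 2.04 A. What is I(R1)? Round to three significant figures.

I ≈ 1.76 A

With just two branches, the current splits inversely with resistance.
So I = 2.04 × 12.3/14.24 = 1.762 A.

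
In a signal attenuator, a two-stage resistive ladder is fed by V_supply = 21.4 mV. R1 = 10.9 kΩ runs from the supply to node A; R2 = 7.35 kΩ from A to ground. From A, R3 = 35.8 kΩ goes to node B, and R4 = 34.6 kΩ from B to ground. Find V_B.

V_B ≈ 3.99 mV

Node A sees R2 in parallel with the series input of stage 2, R3 + R4 = 70.40 kΩ.
R2 ‖ (R3+R4) = 6.655 kΩ.
V_A = 21.4 × 6.655/(10.9 + 6.655) = 8.113 mV.
Then the unloaded second divider: V_B = V_A × R4/(R3+R4) = 8.113 × 0.4915 = 3.987 mV.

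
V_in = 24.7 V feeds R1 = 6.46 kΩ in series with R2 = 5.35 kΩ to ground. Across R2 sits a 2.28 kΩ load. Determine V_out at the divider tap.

V_out ≈ 4.90 V

R2 ‖ R_L = (5.35 × 2.28)/(5.35 + 2.28) = 1.599 kΩ.
Voltage divider with the loaded lower leg: V_out = 24.7 × 1.599/(6.46 + 1.599) = 24.7 × 0.1984 = 4.900 V.
(Unloaded it would be 11.2 V; the load pulls it down.)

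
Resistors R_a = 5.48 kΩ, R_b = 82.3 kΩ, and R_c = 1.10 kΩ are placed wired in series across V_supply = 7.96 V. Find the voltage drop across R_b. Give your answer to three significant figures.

V ≈ 7.37 V

ΣR = 5.48 + 82.3 + 1.10 = 88.88 kΩ.
By the voltage-divider rule, V = 7.96 × 82.30/88.88 = 7.371 V.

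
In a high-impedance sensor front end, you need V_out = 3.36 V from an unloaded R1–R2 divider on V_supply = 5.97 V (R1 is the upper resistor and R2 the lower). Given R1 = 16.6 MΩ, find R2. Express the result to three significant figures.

R2 ≈ 21.4 MΩ

The divider ratio is R2/(R1+R2) = 3.36/5.97 = 0.5628.
R2 = R1 · 0.5628/(1 − 0.5628) = 21.37 MΩ.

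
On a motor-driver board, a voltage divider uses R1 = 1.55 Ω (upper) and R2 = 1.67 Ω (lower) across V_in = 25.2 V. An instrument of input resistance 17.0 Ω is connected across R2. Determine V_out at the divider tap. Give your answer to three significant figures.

R2 ‖ R_L = (1.67 × 17.0)/(1.67 + 17.0) = 1.521 Ω.
Voltage divider with the loaded lower leg: V_out = 25.2 × 1.521/(1.55 + 1.521) = 25.2 × 0.4952 = 12.48 V.

V_out ≈ 12.5 V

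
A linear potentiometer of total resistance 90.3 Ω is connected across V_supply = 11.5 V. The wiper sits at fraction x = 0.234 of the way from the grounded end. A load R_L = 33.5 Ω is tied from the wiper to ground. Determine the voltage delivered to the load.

V_out ≈ 1.81 V

The pot divides into 69.17 Ω above the wiper and 21.13 Ω below.
Lower segment in parallel with the load: 21.13 ‖ 33.5 = 12.96 Ω.
Loaded-divider output: V_out = 11.5 × 0.1578 = 1.814 V.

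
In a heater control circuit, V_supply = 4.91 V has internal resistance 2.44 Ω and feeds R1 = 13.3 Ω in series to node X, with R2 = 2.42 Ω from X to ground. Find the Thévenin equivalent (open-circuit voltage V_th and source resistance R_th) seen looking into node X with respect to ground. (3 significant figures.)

V_th ≈ 0.654 V, R_th ≈ 2.10 Ω

R1' = 2.44 + 13.3 = 15.74 Ω (source resistance + R1).
With X open, the divider is unloaded: V_th = 4.91 × 2.42/18.16 = 0.6543 V.
Zeroing V_supply shorts the top of R1' to ground, so R_th = R1' ‖ R2 = 2.098 Ω.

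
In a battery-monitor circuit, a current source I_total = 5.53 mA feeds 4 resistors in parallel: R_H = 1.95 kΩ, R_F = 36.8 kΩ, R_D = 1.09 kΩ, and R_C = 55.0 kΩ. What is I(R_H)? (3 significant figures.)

Conductances: ΣG = 1/1.95 + 1/36.8 + 1/1.09 + 1/55.0 = 1.476 (1/kΩ).
Current divider: I(R_H) = I_total · G_k/ΣG = 5.53 × (0.5128/1.476) = 5.53 × 0.3475 = 1.922 mA.

I ≈ 1.92 mA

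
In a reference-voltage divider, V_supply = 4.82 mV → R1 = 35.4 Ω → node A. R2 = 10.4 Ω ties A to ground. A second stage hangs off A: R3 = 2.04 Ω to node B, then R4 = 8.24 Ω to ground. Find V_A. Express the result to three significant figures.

V_A ≈ 0.614 mV

Looking into the second stage from A: R3 + R4 = 10.28 Ω appears in parallel with R2.
Effective lower resistance at A: R2 ‖ 10.28 = 5.170 Ω.
First divider: V_A = V_supply · 5.170/(35.4 + 5.170) = 0.6142 mV.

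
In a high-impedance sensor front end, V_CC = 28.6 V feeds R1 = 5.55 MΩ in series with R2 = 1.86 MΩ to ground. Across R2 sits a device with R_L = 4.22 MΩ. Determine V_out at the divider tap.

V_out ≈ 5.40 V

First combine the lower leg with the load: R2 ‖ R_L = 1.291 MΩ.
Then V_out = V_CC · R2'/(R1 + R2') = 28.6 × 1.291/6.841 = 5.397 V.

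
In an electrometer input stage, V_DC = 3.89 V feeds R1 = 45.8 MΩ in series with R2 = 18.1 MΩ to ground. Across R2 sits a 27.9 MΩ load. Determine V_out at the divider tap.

V_out ≈ 0.752 V

R2 ‖ R_L = (18.1 × 27.9)/(18.1 + 27.9) = 10.98 MΩ.
Voltage divider with the loaded lower leg: V_out = 3.89 × 10.98/(45.8 + 10.98) = 3.89 × 0.1934 = 0.7521 V.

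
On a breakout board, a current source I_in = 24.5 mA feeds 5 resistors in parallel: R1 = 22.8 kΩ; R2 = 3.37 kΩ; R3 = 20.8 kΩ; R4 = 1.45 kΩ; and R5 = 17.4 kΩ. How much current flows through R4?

ΣG = 1/22.8 + 1/3.37 + 1/20.8 + 1/1.45 + 1/17.4 = 1.136.
Current divider: I(R4) = I_in · G_k/ΣG = 24.5 × (0.6897/1.136) = 24.5 × 0.6072 = 14.88 mA.

I ≈ 14.9 mA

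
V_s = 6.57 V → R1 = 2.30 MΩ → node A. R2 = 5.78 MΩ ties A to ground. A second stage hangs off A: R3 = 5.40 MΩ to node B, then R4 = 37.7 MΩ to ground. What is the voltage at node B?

Looking into the second stage from A: R3 + R4 = 43.10 MΩ appears in parallel with R2.
Effective lower resistance at A: R2 ‖ 43.10 = 5.097 MΩ.
V_A = 6.57 × 5.097/(2.30 + 5.097) = 4.527 V.
Then the unloaded second divider: V_B = V_A × R4/(R3+R4) = 4.527 × 0.8747 = 3.960 V.

V_B ≈ 3.96 V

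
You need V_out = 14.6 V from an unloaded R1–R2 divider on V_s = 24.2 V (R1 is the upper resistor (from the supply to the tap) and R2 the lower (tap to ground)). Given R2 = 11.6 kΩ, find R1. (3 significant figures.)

The divider ratio is R2/(R1+R2) = 14.6/24.2 = 0.6033.
R1 = R2·(1/k − 1) = 11.6 × 0.6575 = 7.627 kΩ.

R1 ≈ 7.63 kΩ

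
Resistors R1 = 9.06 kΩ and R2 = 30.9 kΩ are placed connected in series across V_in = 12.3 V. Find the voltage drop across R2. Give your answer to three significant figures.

V ≈ 9.51 V

ΣR = 9.06 + 30.9 = 39.96 kΩ.
Voltage divider: V = V_in · (30.90 / 39.96) = 12.3 × 0.7733 = 9.511 V.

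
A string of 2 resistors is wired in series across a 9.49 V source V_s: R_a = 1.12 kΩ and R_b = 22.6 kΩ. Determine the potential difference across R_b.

ΣR = 1.12 + 22.6 = 23.72 kΩ.
V = V_s · R/ΣR = 9.49 × 0.9528 = 9.042 V.

V ≈ 9.04 V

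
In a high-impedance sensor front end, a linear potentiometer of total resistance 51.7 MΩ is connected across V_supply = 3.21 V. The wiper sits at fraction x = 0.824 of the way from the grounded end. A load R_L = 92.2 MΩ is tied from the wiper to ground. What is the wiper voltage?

V_out ≈ 2.45 V

Lower segment x·R_p = 42.60 MΩ; upper segment (1−x)·R_p = 9.099 MΩ.
R_L loads the lower segment: effective lower R = 29.14 MΩ.
Then V_out = V_supply · 29.14/(9.099 + 29.14) = 2.446 V.
(Unloaded: V_out = x·V_supply = 2.65 V.)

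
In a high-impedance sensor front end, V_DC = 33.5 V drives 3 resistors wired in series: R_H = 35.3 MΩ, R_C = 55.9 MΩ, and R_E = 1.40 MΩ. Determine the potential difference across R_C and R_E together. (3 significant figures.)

V ≈ 20.7 V

Total series resistance ΣR = 35.3 + 55.9 + 1.40 = 92.60 MΩ.
R_{R_C..R_E} = 55.9 + 1.40 = 57.30 MΩ.
V = V_DC · R/ΣR = 33.5 × 0.6188 = 20.73 V.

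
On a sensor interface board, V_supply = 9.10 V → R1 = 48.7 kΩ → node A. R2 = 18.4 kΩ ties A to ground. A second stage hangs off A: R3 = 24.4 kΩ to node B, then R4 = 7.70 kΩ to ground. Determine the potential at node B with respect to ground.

V_B ≈ 0.423 V

Looking into the second stage from A: R3 + R4 = 32.10 kΩ appears in parallel with R2.
R2 ‖ (R3+R4) = 11.70 kΩ.
So V_A = 9.10 × 0.1937 = 1.762 V.
V_B = V_A × 0.2399 = 0.4227 V.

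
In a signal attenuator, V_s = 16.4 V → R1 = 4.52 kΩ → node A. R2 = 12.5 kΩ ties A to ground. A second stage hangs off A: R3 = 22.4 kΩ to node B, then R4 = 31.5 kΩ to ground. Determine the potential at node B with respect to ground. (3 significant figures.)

The second stage (R3 + R4 = 53.90 kΩ) loads node A in parallel with R2.
R2 ‖ (R3+R4) = 10.15 kΩ.
First divider: V_A = V_s · 10.15/(4.52 + 10.15) = 11.35 V.
V_B = V_A × 0.5844 = 6.631 V.

V_B ≈ 6.63 V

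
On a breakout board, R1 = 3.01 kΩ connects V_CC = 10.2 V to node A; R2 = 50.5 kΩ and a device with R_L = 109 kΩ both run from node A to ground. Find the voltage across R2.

V_out ≈ 9.38 V

R2 ‖ R_L = (50.5 × 109)/(50.5 + 109) = 34.51 kΩ.
Then V_out = V_CC · R2'/(R1 + R2') = 10.2 × 34.51/37.52 = 9.382 V.
(Unloaded it would be 9.63 V; the load pulls it down.)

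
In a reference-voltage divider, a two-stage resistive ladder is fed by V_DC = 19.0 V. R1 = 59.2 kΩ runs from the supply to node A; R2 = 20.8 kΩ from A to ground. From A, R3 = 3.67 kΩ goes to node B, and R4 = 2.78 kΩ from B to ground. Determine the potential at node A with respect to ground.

V_A ≈ 1.46 V

Looking into the second stage from A: R3 + R4 = 6.450 kΩ appears in parallel with R2.
Effective lower resistance at A: R2 ‖ 6.450 = 4.923 kΩ.
So V_A = 19.0 × 0.07678 = 1.459 V.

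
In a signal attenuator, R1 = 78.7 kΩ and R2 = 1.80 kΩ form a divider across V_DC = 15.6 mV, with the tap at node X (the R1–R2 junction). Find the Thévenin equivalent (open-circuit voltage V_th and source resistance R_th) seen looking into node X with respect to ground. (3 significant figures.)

V_th ≈ 0.349 mV, R_th ≈ 1.76 kΩ

Open-circuit (no load on X): V_th = V_DC · R2/(R1 + R2) = 15.6 × 1.80/(78.70 + 1.80) = 0.3488 mV.
With V_DC suppressed (replaced by a short), R_th = R1 ‖ R2 = (78.70 × 1.80)/(78.70 + 1.80) = 1.760 kΩ.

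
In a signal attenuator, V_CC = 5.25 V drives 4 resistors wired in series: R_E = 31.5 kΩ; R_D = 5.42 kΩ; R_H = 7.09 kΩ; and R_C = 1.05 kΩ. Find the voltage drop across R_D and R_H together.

Total series resistance ΣR = 31.5 + 5.42 + 7.09 + 1.05 = 45.06 kΩ.
R_{R_D..R_H} = 5.42 + 7.09 = 12.51 kΩ.
By the voltage-divider rule, V = 5.25 × 12.51/45.06 = 1.458 V.

V ≈ 1.46 V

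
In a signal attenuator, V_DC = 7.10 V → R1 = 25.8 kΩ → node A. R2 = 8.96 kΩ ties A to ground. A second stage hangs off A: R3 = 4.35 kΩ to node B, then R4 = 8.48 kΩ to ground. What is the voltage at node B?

Node A sees R2 in parallel with the series input of stage 2, R3 + R4 = 12.83 kΩ.
R2 ‖ (R3+R4) = 5.276 kΩ.
So V_A = 7.10 × 0.1698 = 1.205 V.
Then the unloaded second divider: V_B = V_A × R4/(R3+R4) = 1.205 × 0.6610 = 0.7967 V.

V_B ≈ 0.797 V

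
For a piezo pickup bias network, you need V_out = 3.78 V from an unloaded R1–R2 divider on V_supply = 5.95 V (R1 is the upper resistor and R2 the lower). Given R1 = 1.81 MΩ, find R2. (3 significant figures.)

R2 ≈ 3.15 MΩ

The divider ratio is R2/(R1+R2) = 3.78/5.95 = 0.6353.
So R2 = R1 · V_out/(V_supply − V_out) = 1.81 × 3.78/(5.95 − 3.78) = 1.81 × 1.742 = 3.153 MΩ.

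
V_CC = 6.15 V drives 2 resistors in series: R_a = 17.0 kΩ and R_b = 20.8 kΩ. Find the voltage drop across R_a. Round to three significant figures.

Series total: ΣR = 17.0 + 20.8 = 37.80 kΩ.
V = V_CC · R/ΣR = 6.15 × 0.4497 = 2.766 V.

V ≈ 2.77 V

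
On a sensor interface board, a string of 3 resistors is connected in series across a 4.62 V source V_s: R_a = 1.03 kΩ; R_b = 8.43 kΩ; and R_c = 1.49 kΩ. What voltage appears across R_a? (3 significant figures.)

ΣR = 1.03 + 8.43 + 1.49 = 10.95 kΩ.
Voltage divider: V = V_s · (1.030 / 10.95) = 4.62 × 0.09406 = 0.4346 V.

V ≈ 0.435 V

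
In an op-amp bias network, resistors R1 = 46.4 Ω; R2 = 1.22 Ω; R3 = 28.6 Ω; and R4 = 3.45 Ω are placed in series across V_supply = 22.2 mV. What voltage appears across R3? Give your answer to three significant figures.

Total series resistance ΣR = 46.4 + 1.22 + 28.6 + 3.45 = 79.67 Ω.
V = V_supply · R/ΣR = 22.2 × 0.3590 = 7.969 mV.

V ≈ 7.97 mV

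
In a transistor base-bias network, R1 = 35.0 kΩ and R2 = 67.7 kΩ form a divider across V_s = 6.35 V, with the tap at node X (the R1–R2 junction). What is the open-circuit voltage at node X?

V_th ≈ 4.19 V

With X open, the divider is unloaded: V_th = 6.35 × 67.7/102.7 = 4.186 V.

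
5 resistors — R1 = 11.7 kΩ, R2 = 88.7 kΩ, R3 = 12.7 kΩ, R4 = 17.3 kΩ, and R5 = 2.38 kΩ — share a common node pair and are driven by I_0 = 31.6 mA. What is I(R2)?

Total conductance ΣG = 1/11.7 + 1/88.7 + 1/12.7 + 1/17.3 + 1/2.38 = 0.6535 (units of 1/kΩ).
R2 takes the fraction G_k/ΣG = 0.01127/0.6535 = 0.01725, so I = 31.6 × 0.01725 = 0.5452 mA.

I ≈ 0.545 mA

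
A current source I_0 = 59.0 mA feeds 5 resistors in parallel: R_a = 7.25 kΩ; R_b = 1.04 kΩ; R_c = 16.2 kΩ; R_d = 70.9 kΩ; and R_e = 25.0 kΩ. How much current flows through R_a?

I ≈ 6.70 mA

Total conductance ΣG = 1/7.25 + 1/1.04 + 1/16.2 + 1/70.9 + 1/25.0 = 1.215 (units of 1/kΩ).
By the current-divider rule, I = I_0 · G_k/ΣG = 59.0 × 0.1135 = 6.696 mA.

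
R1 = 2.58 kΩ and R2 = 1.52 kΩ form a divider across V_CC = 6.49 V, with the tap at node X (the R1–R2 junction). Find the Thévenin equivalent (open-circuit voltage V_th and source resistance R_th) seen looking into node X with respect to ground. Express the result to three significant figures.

V_th ≈ 2.41 V, R_th ≈ 0.956 kΩ

Open-circuit (no load on X): V_th = V_CC · R2/(R1 + R2) = 6.49 × 1.52/(2.580 + 1.52) = 2.406 V.
With V_CC suppressed (replaced by a short), R_th = R1 ‖ R2 = (2.580 × 1.52)/(2.580 + 1.52) = 0.9565 kΩ.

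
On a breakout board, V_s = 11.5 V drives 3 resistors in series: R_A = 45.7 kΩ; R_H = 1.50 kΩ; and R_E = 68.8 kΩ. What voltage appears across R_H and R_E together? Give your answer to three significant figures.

Total series resistance ΣR = 45.7 + 1.50 + 68.8 = 116.0 kΩ.
R_{R_H..R_E} = 1.50 + 68.8 = 70.30 kΩ.
V = V_s · R/ΣR = 11.5 × 0.6060 = 6.969 V.

V ≈ 6.97 V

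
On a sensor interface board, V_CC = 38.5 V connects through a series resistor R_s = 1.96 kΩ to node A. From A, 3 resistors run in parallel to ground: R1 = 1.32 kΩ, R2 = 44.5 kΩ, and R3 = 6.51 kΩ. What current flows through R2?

Combine the parallel branches: R_p = (1/1.32 + 1/44.5 + 1/6.51)⁻¹ = 1.071 kΩ.
V_A by voltage divider: V_A = 38.5 × 1.071/(1.96 + 1.071) = 13.60 V.
Branch current I = V_A/R2 = 13.60/44.5 = 0.3057 mA.

I ≈ 0.306 mA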